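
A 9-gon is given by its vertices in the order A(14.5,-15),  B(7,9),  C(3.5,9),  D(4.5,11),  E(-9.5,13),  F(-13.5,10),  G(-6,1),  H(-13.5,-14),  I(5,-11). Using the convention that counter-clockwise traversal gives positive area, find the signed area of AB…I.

477.75

Apply the surveyor's formula: 2A = Σ (x_i·y_{i+1} − x_{i+1}·y_i), indices taken mod 9.
Cross-terms: 235.5, 31.5, -2, 163, 80.5, 46.5, 97.5, 218.5, 84.5  ⇒  Σ = 955.5
Signed area = Σ/2 = 477.75 (positive ⇒ counter-clockwise traversal).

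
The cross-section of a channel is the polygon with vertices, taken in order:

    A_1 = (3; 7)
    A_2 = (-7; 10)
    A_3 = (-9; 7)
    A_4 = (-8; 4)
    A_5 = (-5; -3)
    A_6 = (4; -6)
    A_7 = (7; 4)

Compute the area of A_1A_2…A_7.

160.5

Apply the shoelace formula: 2A = Σ (x_i·y_{i+1} − x_{i+1}·y_i), indices taken mod 7.
Σ = (79) + (41) + (20) + (44) + (42) + (58) + (37) = 321
Area = |Σ|/2 = 160.5.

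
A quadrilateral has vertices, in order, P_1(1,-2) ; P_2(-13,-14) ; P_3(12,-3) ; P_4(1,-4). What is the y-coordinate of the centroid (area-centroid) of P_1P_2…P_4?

Apply the surveyor's formula. First the cross-terms c_i = x_i·y_{i+1} − x_{i+1}·y_i:
  -40, 207, -45, 2  ⇒  2A = 124, A = 62.
Then Σ (y_i + y_{i+1})·c_i = -2576, so ȳ = -2576 / (6·62) = -644/93.

-644/93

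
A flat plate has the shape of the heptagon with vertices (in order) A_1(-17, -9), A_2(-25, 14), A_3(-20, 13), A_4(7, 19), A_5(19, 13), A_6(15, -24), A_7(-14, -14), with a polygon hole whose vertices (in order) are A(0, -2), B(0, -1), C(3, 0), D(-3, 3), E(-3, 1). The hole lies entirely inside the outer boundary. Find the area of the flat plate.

Outer boundary:
Apply the shoelace formula: 2A = Σ (x_i·y_{i+1} − x_{i+1}·y_i), indices taken mod 7.
Cross-terms: -463, -45, -471, -270, -651, -546, -112  ⇒  Σ = -2558
Area = |Σ|/2 = 1279.
Hole:
Apply the surveyor's formula: 2A = Σ (x_i·y_{i+1} − x_{i+1}·y_i), indices taken mod 5.
Σ = (0) + (3) + (9) + (6) + (6) = 24
Area = |Σ|/2 = 12.
Net area = 1279 − 12 = 1267.

1267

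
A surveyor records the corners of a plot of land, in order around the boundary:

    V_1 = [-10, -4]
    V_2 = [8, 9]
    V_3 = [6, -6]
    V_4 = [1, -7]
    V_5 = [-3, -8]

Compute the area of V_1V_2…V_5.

Σ = (-58) + (-102) + (-36) + (-29) + (-68) = -293
Area = |Σ|/2 = 146.5.

146.5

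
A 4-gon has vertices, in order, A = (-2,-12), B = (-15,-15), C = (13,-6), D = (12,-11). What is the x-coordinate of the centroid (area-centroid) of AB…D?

485/102

Apply the shoelace (surveyor's) formula. First the cross-terms c_i = x_i·y_{i+1} − x_{i+1}·y_i:
  -150, 285, -71, -166  ⇒  2A = -102, A = -51.
Then Σ (x_i + x_{i+1})·c_i = -1455, so x̄ = -1455 / (6·(-51)) = 485/102.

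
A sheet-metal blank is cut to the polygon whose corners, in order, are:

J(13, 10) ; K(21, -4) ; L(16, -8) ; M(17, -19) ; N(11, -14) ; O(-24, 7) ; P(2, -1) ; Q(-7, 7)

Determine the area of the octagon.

483

Σ = (-262) + (-104) + (-168) + (-29) + (-259) + (10) + (7) + (-161) = -966
Area = |Σ|/2 = 483.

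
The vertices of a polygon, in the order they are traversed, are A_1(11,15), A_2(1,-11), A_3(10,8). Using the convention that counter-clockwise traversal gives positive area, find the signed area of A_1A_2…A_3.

22

Apply the surveyor's formula: 2A = Σ (x_i·y_{i+1} − x_{i+1}·y_i), indices taken mod 3.
Σ = (-136) + (118) + (62) = 44
Signed area = Σ/2 = 22 (positive ⇒ counter-clockwise traversal).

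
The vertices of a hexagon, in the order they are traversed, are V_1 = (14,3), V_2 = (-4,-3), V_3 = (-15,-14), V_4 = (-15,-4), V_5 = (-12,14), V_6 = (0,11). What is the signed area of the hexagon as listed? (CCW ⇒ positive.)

-356.5

Σ = (-30) + (11) + (-150) + (-258) + (-132) + (-154) = -713
Signed area = Σ/2 = -356.5 (negative ⇒ clockwise traversal).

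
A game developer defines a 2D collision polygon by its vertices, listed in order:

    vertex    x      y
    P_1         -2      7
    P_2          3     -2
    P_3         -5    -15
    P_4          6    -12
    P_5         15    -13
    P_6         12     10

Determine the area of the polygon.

Σ = (-17) + (-55) + (150) + (102) + (306) + (104) = 590
Area = |Σ|/2 = 295.

295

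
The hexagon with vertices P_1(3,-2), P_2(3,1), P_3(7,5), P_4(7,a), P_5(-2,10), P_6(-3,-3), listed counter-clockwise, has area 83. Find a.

The doubled signed area Σ (x_i y_{i+1} − x_{i+1} y_i) is linear in a.
With a=0 it equals 103; the coefficient of a is 9 (from the two edges through P_4).
So 9·a + 103 = 2·83 = 166 ⇒ a = 7.

7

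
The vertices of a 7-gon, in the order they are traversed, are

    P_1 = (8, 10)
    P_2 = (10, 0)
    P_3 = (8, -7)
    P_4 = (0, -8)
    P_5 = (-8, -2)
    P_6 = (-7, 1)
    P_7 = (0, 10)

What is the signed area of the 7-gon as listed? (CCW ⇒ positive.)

Apply the surveyor's formula: 2A = Σ (x_i·y_{i+1} − x_{i+1}·y_i), indices taken mod 7.
Σ = (-100) + (-70) + (-64) + (-64) + (-22) + (-70) + (-80) = -470
Signed area = Σ/2 = -235 (negative ⇒ clockwise traversal).

-235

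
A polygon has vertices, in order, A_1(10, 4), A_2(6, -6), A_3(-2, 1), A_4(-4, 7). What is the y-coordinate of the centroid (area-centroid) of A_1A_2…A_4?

Apply Gauss's area formula. First the cross-terms c_i = x_i·y_{i+1} − x_{i+1}·y_i:
  -84, -6, -10, -86  ⇒  2A = -186, A = -93.
Then Σ (y_i + y_{i+1})·c_i = -828, so ȳ = -828 / (6·(-93)) = 46/31.

46/31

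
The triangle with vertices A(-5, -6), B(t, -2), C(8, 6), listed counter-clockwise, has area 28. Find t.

Write out the shoelace sum; only the two edges meeting at B involve t:
2·Area = [((-5)·(-2) − t·(-6)) + (t·6 − 8·(-2))] + -18
       = 12·t + 8 = 56
⇒ t = 4.

4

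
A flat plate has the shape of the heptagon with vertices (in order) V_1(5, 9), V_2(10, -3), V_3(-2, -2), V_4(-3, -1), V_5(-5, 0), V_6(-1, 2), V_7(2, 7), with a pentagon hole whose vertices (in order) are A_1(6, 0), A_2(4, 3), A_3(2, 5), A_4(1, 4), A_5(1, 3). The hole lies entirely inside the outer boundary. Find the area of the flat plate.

Outer boundary:
Apply the shoelace (surveyor's) formula: 2A = Σ (x_i·y_{i+1} − x_{i+1}·y_i), indices taken mod 7.
Σ = (-105) + (-26) + (-4) + (-5) + (-10) + (-11) + (-17) = -178
Area = |Σ|/2 = 89.
Hole:
Apply Gauss's area formula: 2A = Σ (x_i·y_{i+1} − x_{i+1}·y_i), indices taken mod 5.
Cross-terms: 18, 14, 3, -1, -18  ⇒  Σ = 16
Area = |Σ|/2 = 8.
Net area = 89 − 8 = 81.

81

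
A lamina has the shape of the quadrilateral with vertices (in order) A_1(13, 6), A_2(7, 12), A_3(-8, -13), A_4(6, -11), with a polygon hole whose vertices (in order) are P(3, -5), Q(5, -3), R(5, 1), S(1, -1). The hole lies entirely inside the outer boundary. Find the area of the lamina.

Outer boundary:
Apply the surveyor's formula: 2A = Σ (x_i·y_{i+1} − x_{i+1}·y_i), indices taken mod 4.
Cross-terms: 114, 5, 166, 179  ⇒  Σ = 464
Area = |Σ|/2 = 232.
Hole:
Apply Gauss's area formula: 2A = Σ (x_i·y_{i+1} − x_{i+1}·y_i), indices taken mod 4.
Cross-terms: 16, 20, -6, -2  ⇒  Σ = 28
Area = |Σ|/2 = 14.
Net area = 232 − 14 = 218.

218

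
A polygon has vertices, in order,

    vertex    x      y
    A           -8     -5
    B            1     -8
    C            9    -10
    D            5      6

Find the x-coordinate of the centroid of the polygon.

254/129

Apply the shoelace formula. First the cross-terms c_i = x_i·y_{i+1} − x_{i+1}·y_i:
  69, 62, 104, 23  ⇒  2A = 258, A = 129.
Then Σ (x_i + x_{i+1})·c_i = 1524, so x̄ = 1524 / (6·129) = 254/129.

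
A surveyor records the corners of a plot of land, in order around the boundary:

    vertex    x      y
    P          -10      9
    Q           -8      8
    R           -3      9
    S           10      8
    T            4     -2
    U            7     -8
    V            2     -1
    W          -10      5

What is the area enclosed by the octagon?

135.5

Cross-terms: -8, -48, -114, -52, -18, 9, 0, -40  ⇒  Σ = -271
Area = |Σ|/2 = 135.5.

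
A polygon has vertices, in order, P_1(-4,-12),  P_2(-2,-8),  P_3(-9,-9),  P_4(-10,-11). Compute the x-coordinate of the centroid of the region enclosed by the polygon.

-53/9

Apply the shoelace formula. First the cross-terms c_i = x_i·y_{i+1} − x_{i+1}·y_i:
  8, -54, 9, 76  ⇒  2A = 39, A = 19.5.
Then Σ (x_i + x_{i+1})·c_i = -689, so x̄ = -689 / (6·19.5) = -53/9.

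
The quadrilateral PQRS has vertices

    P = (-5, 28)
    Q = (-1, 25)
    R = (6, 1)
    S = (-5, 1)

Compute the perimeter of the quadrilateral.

|PQ| = √((4)² + (-3)²) = √25 = 5
|QR| = √((7)² + (-24)²) = √625 = 25
|RS| = √((-11)² + (0)²) = √121 = 11
|SP| = √((0)² + (27)²) = √729 = 27
Perimeter = 5 + 25 + 11 + 27 = 68.

68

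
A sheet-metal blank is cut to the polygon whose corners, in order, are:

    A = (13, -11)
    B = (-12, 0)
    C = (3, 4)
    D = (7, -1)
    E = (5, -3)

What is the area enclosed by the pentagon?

121.5

Apply Gauss's area formula: 2A = Σ (x_i·y_{i+1} − x_{i+1}·y_i), indices taken mod 5.
Σ = (-132) + (-48) + (-31) + (-16) + (-16) = -243
Area = |Σ|/2 = 121.5.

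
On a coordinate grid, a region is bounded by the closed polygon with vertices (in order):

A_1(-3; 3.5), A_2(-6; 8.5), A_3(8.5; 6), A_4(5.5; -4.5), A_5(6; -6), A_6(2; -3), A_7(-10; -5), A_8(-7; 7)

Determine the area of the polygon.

Apply the shoelace formula: 2A = Σ (x_i·y_{i+1} − x_{i+1}·y_i), indices taken mod 8.
A_1→A_2: (-3)(8.5) − (-6)(3.5) = -4.5
A_2→A_3: (-6)(6) − (8.5)(8.5) = -108.25
A_3→A_4: (8.5)(-4.5) − (5.5)(6) = -71.25
A_4→A_5: (5.5)(-6) − (6)(-4.5) = -6
A_5→A_6: (6)(-3) − (2)(-6) = -6
A_6→A_7: (2)(-5) − (-10)(-3) = -40
A_7→A_8: (-10)(7) − (-7)(-5) = -105
A_8→A_1: (-7)(3.5) − (-3)(7) = -3.5
Σ = -344.5
Area = |Σ|/2 = 172.25.

172.25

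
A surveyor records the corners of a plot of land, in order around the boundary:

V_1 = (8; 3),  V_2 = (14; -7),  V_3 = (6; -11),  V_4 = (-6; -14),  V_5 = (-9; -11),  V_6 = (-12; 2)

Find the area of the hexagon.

Apply the shoelace (surveyor's) formula: 2A = Σ (x_i·y_{i+1} − x_{i+1}·y_i), indices taken mod 6.
Cross-terms: -98, -112, -150, -60, -150, -52  ⇒  Σ = -622
Area = |Σ|/2 = 311.

311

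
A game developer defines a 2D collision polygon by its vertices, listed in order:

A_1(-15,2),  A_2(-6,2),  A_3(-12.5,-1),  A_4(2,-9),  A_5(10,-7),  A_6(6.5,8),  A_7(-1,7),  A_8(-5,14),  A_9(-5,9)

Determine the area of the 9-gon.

Apply the shoelace formula: 2A = Σ (x_i·y_{i+1} − x_{i+1}·y_i), indices taken mod 9.
A_1→A_2: (-15)(2) − (-6)(2) = -18
A_2→A_3: (-6)(-1) − (-12.5)(2) = 31
A_3→A_4: (-12.5)(-9) − (2)(-1) = 114.5
A_4→A_5: (2)(-7) − (10)(-9) = 76
A_5→A_6: (10)(8) − (6.5)(-7) = 125.5
A_6→A_7: (6.5)(7) − (-1)(8) = 53.5
A_7→A_8: (-1)(14) − (-5)(7) = 21
A_8→A_9: (-5)(9) − (-5)(14) = 25
A_9→A_1: (-5)(2) − (-15)(9) = 125
Σ = 553.5
Area = |Σ|/2 = 276.75.

276.75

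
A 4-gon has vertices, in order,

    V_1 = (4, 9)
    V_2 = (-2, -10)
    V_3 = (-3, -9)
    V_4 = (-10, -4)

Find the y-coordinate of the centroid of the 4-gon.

Apply the shoelace formula. First the cross-terms c_i = x_i·y_{i+1} − x_{i+1}·y_i:
  -22, -12, -78, -74  ⇒  2A = -186, A = -93.
Then Σ (y_i + y_{i+1})·c_i = 894, so ȳ = 894 / (6·(-93)) = -149/93.

-149/93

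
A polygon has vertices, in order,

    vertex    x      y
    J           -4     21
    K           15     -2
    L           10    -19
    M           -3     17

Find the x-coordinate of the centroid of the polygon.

1541/227

Apply the shoelace formula. First the cross-terms c_i = x_i·y_{i+1} − x_{i+1}·y_i:
  -307, -265, 113, 5  ⇒  2A = -454, A = -227.
Then Σ (x_i + x_{i+1})·c_i = -9246, so x̄ = -9246 / (6·(-227)) = 1541/227.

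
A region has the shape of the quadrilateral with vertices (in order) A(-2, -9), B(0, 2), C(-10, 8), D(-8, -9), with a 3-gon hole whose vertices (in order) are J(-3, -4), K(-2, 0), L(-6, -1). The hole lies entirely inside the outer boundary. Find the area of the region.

Outer boundary:
Σ = (-4) + (20) + (154) + (54) = 224
Area = |Σ|/2 = 112.
Hole:
Σ = (-8) + (2) + (21) = 15
Area = |Σ|/2 = 7.5.
Net area = 112 − 7.5 = 104.5.

104.5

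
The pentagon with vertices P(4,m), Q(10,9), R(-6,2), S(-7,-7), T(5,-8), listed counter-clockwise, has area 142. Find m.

1

The doubled signed area Σ (x_i y_{i+1} − x_{i+1} y_i) is linear in m.
With m=0 it equals 289; the coefficient of m is -5 (from the two edges through P).
So -5·m + 289 = 2·142 = 284 ⇒ m = 1.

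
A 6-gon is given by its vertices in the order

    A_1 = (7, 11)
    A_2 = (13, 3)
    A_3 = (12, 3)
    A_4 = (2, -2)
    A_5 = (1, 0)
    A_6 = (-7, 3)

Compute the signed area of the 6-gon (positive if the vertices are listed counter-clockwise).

-121

Apply Gauss's area formula: 2A = Σ (x_i·y_{i+1} − x_{i+1}·y_i), indices taken mod 6.
Σ = (-122) + (3) + (-30) + (2) + (3) + (-98) = -242
Signed area = Σ/2 = -121 (negative ⇒ clockwise traversal).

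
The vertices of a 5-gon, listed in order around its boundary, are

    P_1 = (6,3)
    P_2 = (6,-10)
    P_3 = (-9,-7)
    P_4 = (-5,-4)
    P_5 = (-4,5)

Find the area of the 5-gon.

Apply the shoelace formula: 2A = Σ (x_i·y_{i+1} − x_{i+1}·y_i), indices taken mod 5.
P_1→P_2: (6)(-10) − (6)(3) = -78
P_2→P_3: (6)(-7) − (-9)(-10) = -132
P_3→P_4: (-9)(-4) − (-5)(-7) = 1
P_4→P_5: (-5)(5) − (-4)(-4) = -41
P_5→P_1: (-4)(3) − (6)(5) = -42
Σ = -292
Area = |Σ|/2 = 146.

146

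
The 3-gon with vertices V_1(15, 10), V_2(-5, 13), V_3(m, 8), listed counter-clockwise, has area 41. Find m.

1

Write out the shoelace sum; only the two edges meeting at V_3 involve m:
2·Area = [((-5)·8 − m·13) + (m·10 − 15·8)] + 245
       = -3·m + 85 = 82
⇒ m = 1.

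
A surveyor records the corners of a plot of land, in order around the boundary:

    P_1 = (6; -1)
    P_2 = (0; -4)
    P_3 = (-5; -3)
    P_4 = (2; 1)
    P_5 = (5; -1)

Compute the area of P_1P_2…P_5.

Apply Gauss's area formula: 2A = Σ (x_i·y_{i+1} − x_{i+1}·y_i), indices taken mod 5.
Σ = (-24) + (-20) + (1) + (-7) + (1) = -49
Area = |Σ|/2 = 24.5.

24.5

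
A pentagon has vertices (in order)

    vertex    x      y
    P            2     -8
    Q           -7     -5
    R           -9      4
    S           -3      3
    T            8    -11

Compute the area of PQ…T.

93.5

Apply Gauss's area formula: 2A = Σ (x_i·y_{i+1} − x_{i+1}·y_i), indices taken mod 5.
P→Q: (2)(-5) − (-7)(-8) = -66
Q→R: (-7)(4) − (-9)(-5) = -73
R→S: (-9)(3) − (-3)(4) = -15
S→T: (-3)(-11) − (8)(3) = 9
T→P: (8)(-8) − (2)(-11) = -42
Σ = -187
Area = |Σ|/2 = 93.5.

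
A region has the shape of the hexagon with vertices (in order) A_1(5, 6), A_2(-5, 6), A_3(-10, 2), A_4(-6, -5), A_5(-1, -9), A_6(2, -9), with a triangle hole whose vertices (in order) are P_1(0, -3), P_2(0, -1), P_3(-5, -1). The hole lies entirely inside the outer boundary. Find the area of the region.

147.5

Outer boundary:
A_1→A_2: (5)(6) − (-5)(6) = 60
A_2→A_3: (-5)(2) − (-10)(6) = 50
A_3→A_4: (-10)(-5) − (-6)(2) = 62
A_4→A_5: (-6)(-9) − (-1)(-5) = 49
A_5→A_6: (-1)(-9) − (2)(-9) = 27
A_6→A_1: (2)(6) − (5)(-9) = 57
Σ = 305
Area = |Σ|/2 = 152.5.
Hole:
Apply the surveyor's formula: 2A = Σ (x_i·y_{i+1} − x_{i+1}·y_i), indices taken mod 3.
Σ = (0) + (-5) + (15) = 10
Area = |Σ|/2 = 5.
Net area = 152.5 − 5 = 147.5.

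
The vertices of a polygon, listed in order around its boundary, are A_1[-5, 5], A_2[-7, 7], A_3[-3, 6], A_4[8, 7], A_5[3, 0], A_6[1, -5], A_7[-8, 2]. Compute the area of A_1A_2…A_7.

Σ = (0) + (-21) + (-69) + (-21) + (-15) + (-38) + (-30) = -194
Area = |Σ|/2 = 97.

97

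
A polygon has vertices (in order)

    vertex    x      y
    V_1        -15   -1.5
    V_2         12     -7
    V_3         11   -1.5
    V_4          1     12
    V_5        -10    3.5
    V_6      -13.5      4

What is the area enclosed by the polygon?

Cross-terms: 123, 59, 133.5, 123.5, 7.25, 80.25  ⇒  Σ = 526.5
Area = |Σ|/2 = 263.25.

263.25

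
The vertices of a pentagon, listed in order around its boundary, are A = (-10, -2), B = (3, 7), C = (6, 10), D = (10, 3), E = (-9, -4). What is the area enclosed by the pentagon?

96.5

Apply Gauss's area formula: 2A = Σ (x_i·y_{i+1} − x_{i+1}·y_i), indices taken mod 5.
Σ = (-64) + (-12) + (-82) + (-13) + (-22) = -193
Area = |Σ|/2 = 96.5.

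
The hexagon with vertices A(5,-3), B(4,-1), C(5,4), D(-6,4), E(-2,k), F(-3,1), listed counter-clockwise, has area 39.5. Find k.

The doubled signed area Σ (x_i y_{i+1} − x_{i+1} y_i) is linear in k.
With k=0 it equals 82; the coefficient of k is -3 (from the two edges through E).
So -3·k + 82 = 2·39.5 = 79 ⇒ k = 1.

1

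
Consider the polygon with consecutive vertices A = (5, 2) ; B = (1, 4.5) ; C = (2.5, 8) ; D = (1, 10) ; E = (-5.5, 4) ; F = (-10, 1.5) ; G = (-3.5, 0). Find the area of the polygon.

61.625

Cross-terms: 20.5, -3.25, 17, 59, 31.75, 5.25, -7  ⇒  Σ = 123.25
Area = |Σ|/2 = 61.625.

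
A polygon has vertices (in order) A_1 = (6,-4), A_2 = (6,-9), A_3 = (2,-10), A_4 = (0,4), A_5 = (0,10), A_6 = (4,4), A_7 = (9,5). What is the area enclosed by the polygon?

Apply the shoelace formula: 2A = Σ (x_i·y_{i+1} − x_{i+1}·y_i), indices taken mod 7.
Σ = (-30) + (-42) + (8) + (0) + (-40) + (-16) + (-66) = -186
Area = |Σ|/2 = 93.

93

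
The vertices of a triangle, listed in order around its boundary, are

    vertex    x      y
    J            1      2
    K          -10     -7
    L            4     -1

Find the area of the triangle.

Apply Gauss's area formula: 2A = Σ (x_i·y_{i+1} − x_{i+1}·y_i), indices taken mod 3.
Σ = (13) + (38) + (9) = 60
Area = |Σ|/2 = 30.

30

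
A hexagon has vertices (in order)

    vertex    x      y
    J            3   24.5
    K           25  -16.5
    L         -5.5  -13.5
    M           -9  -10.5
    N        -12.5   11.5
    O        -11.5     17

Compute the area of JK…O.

900.875

Apply the surveyor's formula: 2A = Σ (x_i·y_{i+1} − x_{i+1}·y_i), indices taken mod 6.
Σ = (-662) + (-428.25) + (-63.75) + (-234.75) + (-80.25) + (-332.75) = -1801.75
Area = |Σ|/2 = 900.875.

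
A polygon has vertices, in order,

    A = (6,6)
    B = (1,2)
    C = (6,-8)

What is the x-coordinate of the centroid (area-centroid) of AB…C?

13/3

Apply the shoelace formula. First the cross-terms c_i = x_i·y_{i+1} − x_{i+1}·y_i:
  6, -20, 84  ⇒  2A = 70, A = 35.
Then Σ (x_i + x_{i+1})·c_i = 910, so x̄ = 910 / (6·35) = 13/3.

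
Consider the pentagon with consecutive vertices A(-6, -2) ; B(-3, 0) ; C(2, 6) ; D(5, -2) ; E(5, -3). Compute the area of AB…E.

45.5

Σ = (-6) + (-18) + (-34) + (-5) + (-28) = -91
Area = |Σ|/2 = 45.5.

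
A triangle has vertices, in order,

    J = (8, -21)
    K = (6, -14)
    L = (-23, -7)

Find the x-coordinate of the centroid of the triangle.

Apply the shoelace formula. First the cross-terms c_i = x_i·y_{i+1} − x_{i+1}·y_i:
  14, -364, 539  ⇒  2A = 189, A = 94.5.
Then Σ (x_i + x_{i+1})·c_i = -1701, so x̄ = -1701 / (6·94.5) = -3.

-3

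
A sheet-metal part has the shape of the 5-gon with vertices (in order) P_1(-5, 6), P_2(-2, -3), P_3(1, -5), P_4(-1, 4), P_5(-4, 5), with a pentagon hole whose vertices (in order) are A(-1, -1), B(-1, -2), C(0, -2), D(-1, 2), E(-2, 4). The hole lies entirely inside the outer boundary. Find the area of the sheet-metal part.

22

Outer boundary:
P_1→P_2: (-5)(-3) − (-2)(6) = 27
P_2→P_3: (-2)(-5) − (1)(-3) = 13
P_3→P_4: (1)(4) − (-1)(-5) = -1
P_4→P_5: (-1)(5) − (-4)(4) = 11
P_5→P_1: (-4)(6) − (-5)(5) = 1
Σ = 51
Area = |Σ|/2 = 25.5.
Hole:
Apply the shoelace formula: 2A = Σ (x_i·y_{i+1} − x_{i+1}·y_i), indices taken mod 5.
Σ = (1) + (2) + (-2) + (0) + (6) = 7
Area = |Σ|/2 = 3.5.
Net area = 25.5 − 3.5 = 22.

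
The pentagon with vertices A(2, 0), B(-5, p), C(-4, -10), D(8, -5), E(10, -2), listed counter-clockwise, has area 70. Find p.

Write out the shoelace sum; only the two edges meeting at B involve p:
2·Area = [(2·p − (-5)·0) + ((-5)·(-10) − (-4)·p)] + 138
       = 6·p + 188 = 140
⇒ p = -8.

-8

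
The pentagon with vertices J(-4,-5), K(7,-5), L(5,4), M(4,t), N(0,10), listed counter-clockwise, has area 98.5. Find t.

The doubled signed area Σ (x_i y_{i+1} − x_{i+1} y_i) is linear in t.
With t=0 it equals 172; the coefficient of t is 5 (from the two edges through M).
So 5·t + 172 = 2·98.5 = 197 ⇒ t = 5.

5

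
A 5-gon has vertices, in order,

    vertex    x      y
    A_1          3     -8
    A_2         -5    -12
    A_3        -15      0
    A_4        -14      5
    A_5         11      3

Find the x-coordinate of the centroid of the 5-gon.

Apply the shoelace formula. First the cross-terms c_i = x_i·y_{i+1} − x_{i+1}·y_i:
  -76, -180, -75, -97, -97  ⇒  2A = -525, A = -262.5.
Then Σ (x_i + x_{i+1})·c_i = 4860, so x̄ = 4860 / (6·(-262.5)) = -108/35.

-108/35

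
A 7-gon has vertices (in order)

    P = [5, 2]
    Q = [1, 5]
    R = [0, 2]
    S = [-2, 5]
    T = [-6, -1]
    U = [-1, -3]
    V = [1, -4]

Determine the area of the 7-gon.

53.5

Σ = (23) + (2) + (4) + (32) + (17) + (7) + (22) = 107
Area = |Σ|/2 = 53.5.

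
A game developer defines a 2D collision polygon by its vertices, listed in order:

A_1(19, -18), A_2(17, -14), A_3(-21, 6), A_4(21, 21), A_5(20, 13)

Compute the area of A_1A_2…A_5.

736.5

Σ = (40) + (-192) + (-567) + (-147) + (-607) = -1473
Area = |Σ|/2 = 736.5.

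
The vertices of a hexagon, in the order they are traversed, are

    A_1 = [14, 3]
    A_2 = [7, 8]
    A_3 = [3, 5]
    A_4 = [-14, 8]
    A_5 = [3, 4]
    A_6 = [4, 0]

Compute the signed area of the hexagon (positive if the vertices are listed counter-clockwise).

Apply the shoelace (surveyor's) formula: 2A = Σ (x_i·y_{i+1} − x_{i+1}·y_i), indices taken mod 6.
Cross-terms: 91, 11, 94, -80, -16, 12  ⇒  Σ = 112
Signed area = Σ/2 = 56 (positive ⇒ counter-clockwise traversal).

56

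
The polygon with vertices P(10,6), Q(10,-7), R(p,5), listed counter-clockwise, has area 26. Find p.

14

Write out the shoelace sum; only the two edges meeting at R involve p:
2·Area = [(10·5 − p·(-7)) + (p·6 − 10·5)] + -130
       = 13·p + -130 = 52
⇒ p = 14.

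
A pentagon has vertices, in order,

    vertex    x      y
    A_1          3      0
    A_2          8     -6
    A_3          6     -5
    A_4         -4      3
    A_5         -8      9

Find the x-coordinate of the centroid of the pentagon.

Apply the shoelace formula. First the cross-terms c_i = x_i·y_{i+1} − x_{i+1}·y_i:
  -18, -4, -2, -12, -27  ⇒  2A = -63, A = -31.5.
Then Σ (x_i + x_{i+1})·c_i = 21, so x̄ = 21 / (6·(-31.5)) = -1/9.

-1/9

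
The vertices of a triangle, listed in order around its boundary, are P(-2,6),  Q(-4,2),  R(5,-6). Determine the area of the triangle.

P→Q: (-2)(2) − (-4)(6) = 20
Q→R: (-4)(-6) − (5)(2) = 14
R→P: (5)(6) − (-2)(-6) = 18
Σ = 52
Area = |Σ|/2 = 26.

26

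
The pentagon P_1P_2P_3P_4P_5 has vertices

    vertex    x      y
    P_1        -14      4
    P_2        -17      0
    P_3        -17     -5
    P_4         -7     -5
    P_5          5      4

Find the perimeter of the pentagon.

54

|P_1P_2| = √((-3)² + (-4)²) = √25 = 5
|P_2P_3| = √((0)² + (-5)²) = √25 = 5
|P_3P_4| = √((10)² + (0)²) = √100 = 10
|P_4P_5| = √((12)² + (9)²) = √225 = 15
|P_5P_1| = √((-19)² + (0)²) = √361 = 19
Perimeter = 5 + 5 + 10 + 15 + 19 = 54.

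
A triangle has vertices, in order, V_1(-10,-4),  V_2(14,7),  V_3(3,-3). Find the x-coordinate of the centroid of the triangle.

Apply the shoelace (surveyor's) formula. First the cross-terms c_i = x_i·y_{i+1} − x_{i+1}·y_i:
  -14, -63, -42  ⇒  2A = -119, A = -59.5.
Then Σ (x_i + x_{i+1})·c_i = -833, so x̄ = -833 / (6·(-59.5)) = 7/3.

7/3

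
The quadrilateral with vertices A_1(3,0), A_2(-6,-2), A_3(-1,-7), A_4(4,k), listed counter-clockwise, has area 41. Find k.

-5

The doubled signed area Σ (x_i y_{i+1} − x_{i+1} y_i) is linear in k.
With k=0 it equals 62; the coefficient of k is -4 (from the two edges through A_4).
So -4·k + 62 = 2·41 = 82 ⇒ k = -5.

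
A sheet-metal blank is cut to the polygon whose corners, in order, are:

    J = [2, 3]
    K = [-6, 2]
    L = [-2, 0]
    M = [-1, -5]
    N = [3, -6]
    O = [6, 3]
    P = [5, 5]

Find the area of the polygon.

61

Apply the shoelace (surveyor's) formula: 2A = Σ (x_i·y_{i+1} − x_{i+1}·y_i), indices taken mod 7.
Cross-terms: 22, 4, 10, 21, 45, 15, 5  ⇒  Σ = 122
Area = |Σ|/2 = 61.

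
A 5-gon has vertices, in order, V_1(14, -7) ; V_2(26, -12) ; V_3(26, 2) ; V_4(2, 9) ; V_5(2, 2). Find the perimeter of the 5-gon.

|V_1V_2| = √((12)² + (-5)²) = √169 = 13
|V_2V_3| = √((0)² + (14)²) = √196 = 14
|V_3V_4| = √((-24)² + (7)²) = √625 = 25
|V_4V_5| = √((0)² + (-7)²) = √49 = 7
|V_5V_1| = √((12)² + (-9)²) = √225 = 15
Perimeter = 13 + 14 + 25 + 7 + 15 = 74.

74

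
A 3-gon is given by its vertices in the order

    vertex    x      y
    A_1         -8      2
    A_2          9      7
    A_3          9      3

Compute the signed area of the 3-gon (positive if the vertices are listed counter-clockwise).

-34

Apply the shoelace (surveyor's) formula: 2A = Σ (x_i·y_{i+1} − x_{i+1}·y_i), indices taken mod 3.
Σ = (-74) + (-36) + (42) = -68
Signed area = Σ/2 = -34 (negative ⇒ clockwise traversal).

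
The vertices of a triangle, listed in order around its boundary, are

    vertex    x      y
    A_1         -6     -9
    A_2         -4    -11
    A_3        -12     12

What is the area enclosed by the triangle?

15

Apply the shoelace formula: 2A = Σ (x_i·y_{i+1} − x_{i+1}·y_i), indices taken mod 3.
Σ = (30) + (-180) + (180) = 30
Area = |Σ|/2 = 15.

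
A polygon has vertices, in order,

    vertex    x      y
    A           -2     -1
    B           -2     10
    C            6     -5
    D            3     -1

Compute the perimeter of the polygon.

38

|AB| = √((0)² + (11)²) = √121 = 11
|BC| = √((8)² + (-15)²) = √289 = 17
|CD| = √((-3)² + (4)²) = √25 = 5
|DA| = √((-5)² + (0)²) = √25 = 5
Perimeter = 11 + 17 + 5 + 5 = 38.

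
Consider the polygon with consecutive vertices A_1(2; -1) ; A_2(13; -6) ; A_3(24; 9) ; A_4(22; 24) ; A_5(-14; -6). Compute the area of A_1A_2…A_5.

435

Cross-terms: 1, 261, 378, 204, 26  ⇒  Σ = 870
Area = |Σ|/2 = 435.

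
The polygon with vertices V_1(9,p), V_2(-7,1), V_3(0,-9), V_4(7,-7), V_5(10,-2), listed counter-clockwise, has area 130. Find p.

The doubled signed area Σ (x_i y_{i+1} − x_{i+1} y_i) is linear in p.
With p=0 it equals 209; the coefficient of p is 17 (from the two edges through V_1).
So 17·p + 209 = 2·130 = 260 ⇒ p = 3.

3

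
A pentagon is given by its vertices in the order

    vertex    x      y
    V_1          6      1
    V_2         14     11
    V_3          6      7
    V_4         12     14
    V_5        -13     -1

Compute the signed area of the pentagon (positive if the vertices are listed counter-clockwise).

123.5

Σ = (52) + (32) + (0) + (170) + (-7) = 247
Signed area = Σ/2 = 123.5 (positive ⇒ counter-clockwise traversal).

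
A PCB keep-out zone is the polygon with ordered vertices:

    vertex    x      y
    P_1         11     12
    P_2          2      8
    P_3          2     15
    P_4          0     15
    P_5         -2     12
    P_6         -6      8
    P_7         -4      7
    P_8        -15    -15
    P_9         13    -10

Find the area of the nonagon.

480

Σ = (64) + (14) + (30) + (30) + (56) + (-10) + (165) + (345) + (266) = 960
Area = |Σ|/2 = 480.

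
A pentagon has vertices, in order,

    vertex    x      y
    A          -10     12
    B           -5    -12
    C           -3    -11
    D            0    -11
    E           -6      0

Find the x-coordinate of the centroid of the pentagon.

-1403/282

Apply Gauss's area formula. First the cross-terms c_i = x_i·y_{i+1} − x_{i+1}·y_i:
  180, 19, 33, -66, -72  ⇒  2A = 94, A = 47.
Then Σ (x_i + x_{i+1})·c_i = -1403, so x̄ = -1403 / (6·47) = -1403/282.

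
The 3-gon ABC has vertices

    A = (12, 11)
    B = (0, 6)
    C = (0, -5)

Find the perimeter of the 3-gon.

44

|AB| = √((-12)² + (-5)²) = √169 = 13
|BC| = √((0)² + (-11)²) = √121 = 11
|CA| = √((12)² + (16)²) = √400 = 20
Perimeter = 13 + 11 + 20 = 44.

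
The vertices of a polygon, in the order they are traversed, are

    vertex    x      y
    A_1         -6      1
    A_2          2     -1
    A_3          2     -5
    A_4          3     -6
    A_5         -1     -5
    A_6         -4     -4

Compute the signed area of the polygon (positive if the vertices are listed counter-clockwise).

Apply the shoelace (surveyor's) formula: 2A = Σ (x_i·y_{i+1} − x_{i+1}·y_i), indices taken mod 6.
Σ = (4) + (-8) + (3) + (-21) + (-16) + (-28) = -66
Signed area = Σ/2 = -33 (negative ⇒ clockwise traversal).

-33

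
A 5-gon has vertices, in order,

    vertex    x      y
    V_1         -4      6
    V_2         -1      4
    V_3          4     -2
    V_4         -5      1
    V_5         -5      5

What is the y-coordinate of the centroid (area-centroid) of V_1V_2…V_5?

88/45

Apply the surveyor's formula. First the cross-terms c_i = x_i·y_{i+1} − x_{i+1}·y_i:
  -10, -14, -6, -20, -10  ⇒  2A = -60, A = -30.
Then Σ (y_i + y_{i+1})·c_i = -352, so ȳ = -352 / (6·(-30)) = 88/45.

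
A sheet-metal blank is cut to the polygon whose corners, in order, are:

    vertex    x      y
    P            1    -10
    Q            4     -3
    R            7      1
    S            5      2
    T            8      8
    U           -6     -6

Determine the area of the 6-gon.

80.5

Apply the surveyor's formula: 2A = Σ (x_i·y_{i+1} − x_{i+1}·y_i), indices taken mod 6.
P→Q: (1)(-3) − (4)(-10) = 37
Q→R: (4)(1) − (7)(-3) = 25
R→S: (7)(2) − (5)(1) = 9
S→T: (5)(8) − (8)(2) = 24
T→U: (8)(-6) − (-6)(8) = 0
U→P: (-6)(-10) − (1)(-6) = 66
Σ = 161
Area = |Σ|/2 = 80.5.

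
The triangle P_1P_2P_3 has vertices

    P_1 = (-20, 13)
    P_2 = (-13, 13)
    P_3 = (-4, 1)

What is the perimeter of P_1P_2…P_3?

|P_1P_2| = √((7)² + (0)²) = √49 = 7
|P_2P_3| = √((9)² + (-12)²) = √225 = 15
|P_3P_1| = √((-16)² + (12)²) = √400 = 20
Perimeter = 7 + 15 + 20 = 42.

42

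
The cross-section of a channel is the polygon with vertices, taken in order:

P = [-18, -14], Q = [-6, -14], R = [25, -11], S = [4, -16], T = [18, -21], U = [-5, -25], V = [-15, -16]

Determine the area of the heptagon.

Cross-terms: 168, 416, -356, 204, -555, -295, -78  ⇒  Σ = -496
Area = |Σ|/2 = 248.

248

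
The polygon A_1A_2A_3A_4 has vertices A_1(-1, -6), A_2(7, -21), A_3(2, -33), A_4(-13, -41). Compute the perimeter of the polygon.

|A_1A_2| = √((8)² + (-15)²) = √289 = 17
|A_2A_3| = √((-5)² + (-12)²) = √169 = 13
|A_3A_4| = √((-15)² + (-8)²) = √289 = 17
|A_4A_1| = √((12)² + (35)²) = √1369 = 37
Perimeter = 17 + 13 + 17 + 37 = 84.

84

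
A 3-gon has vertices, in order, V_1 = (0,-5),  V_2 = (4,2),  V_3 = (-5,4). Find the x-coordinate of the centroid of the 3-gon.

-1/3

Apply Gauss's area formula. First the cross-terms c_i = x_i·y_{i+1} − x_{i+1}·y_i:
  20, 26, 25  ⇒  2A = 71, A = 35.5.
Then Σ (x_i + x_{i+1})·c_i = -71, so x̄ = -71 / (6·35.5) = -1/3.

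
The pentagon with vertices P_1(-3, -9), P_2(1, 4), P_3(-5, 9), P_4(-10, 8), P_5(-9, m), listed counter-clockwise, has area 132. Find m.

Write out the shoelace sum; only the two edges meeting at P_5 involve m:
2·Area = [((-10)·m − (-9)·8) + ((-9)·(-9) − (-3)·m)] + 76
       = -7·m + 229 = 264
⇒ m = -5.

-5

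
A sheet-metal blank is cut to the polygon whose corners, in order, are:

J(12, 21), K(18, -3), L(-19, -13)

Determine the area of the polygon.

474

Apply the shoelace formula: 2A = Σ (x_i·y_{i+1} − x_{i+1}·y_i), indices taken mod 3.
Cross-terms: -414, -291, -243  ⇒  Σ = -948
Area = |Σ|/2 = 474.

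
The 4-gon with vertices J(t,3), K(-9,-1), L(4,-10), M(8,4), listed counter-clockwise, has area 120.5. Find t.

The doubled signed area Σ (x_i y_{i+1} − x_{i+1} y_i) is linear in t.
With t=0 it equals 241; the coefficient of t is -5 (from the two edges through J).
So -5·t + 241 = 2·120.5 = 241 ⇒ t = 0.

0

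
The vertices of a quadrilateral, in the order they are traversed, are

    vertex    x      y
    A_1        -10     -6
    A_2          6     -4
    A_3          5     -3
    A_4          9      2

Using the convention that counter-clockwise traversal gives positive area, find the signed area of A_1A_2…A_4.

Apply the shoelace (surveyor's) formula: 2A = Σ (x_i·y_{i+1} − x_{i+1}·y_i), indices taken mod 4.
Σ = (76) + (2) + (37) + (-34) = 81
Signed area = Σ/2 = 40.5 (positive ⇒ counter-clockwise traversal).

40.5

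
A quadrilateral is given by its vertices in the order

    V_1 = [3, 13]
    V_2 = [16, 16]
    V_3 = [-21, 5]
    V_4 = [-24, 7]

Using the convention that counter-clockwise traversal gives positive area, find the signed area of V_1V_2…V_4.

Σ = (-160) + (416) + (-27) + (-333) = -104
Signed area = Σ/2 = -52 (negative ⇒ clockwise traversal).

-52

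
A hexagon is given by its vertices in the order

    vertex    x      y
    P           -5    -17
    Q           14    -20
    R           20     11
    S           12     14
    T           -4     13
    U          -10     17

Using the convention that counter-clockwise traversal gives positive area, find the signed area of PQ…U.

784.5

Σ = (338) + (554) + (148) + (212) + (62) + (255) = 1569
Signed area = Σ/2 = 784.5 (positive ⇒ counter-clockwise traversal).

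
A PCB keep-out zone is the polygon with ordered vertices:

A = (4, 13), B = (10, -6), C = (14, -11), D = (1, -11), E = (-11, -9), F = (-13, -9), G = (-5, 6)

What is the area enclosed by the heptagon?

Apply the shoelace (surveyor's) formula: 2A = Σ (x_i·y_{i+1} − x_{i+1}·y_i), indices taken mod 7.
Σ = (-154) + (-26) + (-143) + (-130) + (-18) + (-123) + (-89) = -683
Area = |Σ|/2 = 341.5.

341.5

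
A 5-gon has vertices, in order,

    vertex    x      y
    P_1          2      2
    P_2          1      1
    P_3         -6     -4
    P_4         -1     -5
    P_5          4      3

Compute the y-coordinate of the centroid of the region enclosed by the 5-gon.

Apply the shoelace (surveyor's) formula. First the cross-terms c_i = x_i·y_{i+1} − x_{i+1}·y_i:
  0, 2, 26, 17, 2  ⇒  2A = 47, A = 23.5.
Then Σ (y_i + y_{i+1})·c_i = -264, so ȳ = -264 / (6·23.5) = -88/47.

-88/47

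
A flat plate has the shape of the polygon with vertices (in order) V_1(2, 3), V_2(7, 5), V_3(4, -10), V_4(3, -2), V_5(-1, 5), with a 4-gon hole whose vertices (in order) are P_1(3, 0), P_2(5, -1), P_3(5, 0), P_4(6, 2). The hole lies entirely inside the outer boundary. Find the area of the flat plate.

36.5

Outer boundary:
Apply the shoelace formula: 2A = Σ (x_i·y_{i+1} − x_{i+1}·y_i), indices taken mod 5.
V_1→V_2: (2)(5) − (7)(3) = -11
V_2→V_3: (7)(-10) − (4)(5) = -90
V_3→V_4: (4)(-2) − (3)(-10) = 22
V_4→V_5: (3)(5) − (-1)(-2) = 13
V_5→V_1: (-1)(3) − (2)(5) = -13
Σ = -79
Area = |Σ|/2 = 39.5.
Hole:
P_1→P_2: (3)(-1) − (5)(0) = -3
P_2→P_3: (5)(0) − (5)(-1) = 5
P_3→P_4: (5)(2) − (6)(0) = 10
P_4→P_1: (6)(0) − (3)(2) = -6
Σ = 6
Area = |Σ|/2 = 3.
Net area = 39.5 − 3 = 36.5.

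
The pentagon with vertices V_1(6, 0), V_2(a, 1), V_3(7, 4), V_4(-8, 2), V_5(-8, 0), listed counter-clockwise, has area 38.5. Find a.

4

Write out the shoelace sum; only the two edges meeting at V_2 involve a:
2·Area = [(6·1 − a·0) + (a·4 − 7·1)] + 62
       = 4·a + 61 = 77
⇒ a = 4.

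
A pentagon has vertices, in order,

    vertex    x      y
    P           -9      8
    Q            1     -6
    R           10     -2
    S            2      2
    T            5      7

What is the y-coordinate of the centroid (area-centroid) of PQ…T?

Apply the shoelace formula. First the cross-terms c_i = x_i·y_{i+1} − x_{i+1}·y_i:
  46, 58, 24, 4, 103  ⇒  2A = 235, A = 117.5.
Then Σ (y_i + y_{i+1})·c_i = 1209, so ȳ = 1209 / (6·117.5) = 403/235.

403/235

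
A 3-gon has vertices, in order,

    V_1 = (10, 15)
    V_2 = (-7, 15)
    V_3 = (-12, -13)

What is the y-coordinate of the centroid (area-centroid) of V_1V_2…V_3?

Apply the shoelace formula. First the cross-terms c_i = x_i·y_{i+1} − x_{i+1}·y_i:
  255, 271, -50  ⇒  2A = 476, A = 238.
Then Σ (y_i + y_{i+1})·c_i = 8092, so ȳ = 8092 / (6·238) = 17/3.

17/3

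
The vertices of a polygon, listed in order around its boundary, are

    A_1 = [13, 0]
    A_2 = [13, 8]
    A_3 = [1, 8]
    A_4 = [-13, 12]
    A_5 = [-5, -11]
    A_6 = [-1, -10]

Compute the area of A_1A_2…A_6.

344

Apply the shoelace formula: 2A = Σ (x_i·y_{i+1} − x_{i+1}·y_i), indices taken mod 6.
Σ = (104) + (96) + (116) + (203) + (39) + (130) = 688
Area = |Σ|/2 = 344.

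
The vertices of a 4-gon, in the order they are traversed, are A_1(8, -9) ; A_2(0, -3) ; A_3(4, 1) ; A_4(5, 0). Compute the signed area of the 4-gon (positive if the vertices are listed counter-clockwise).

Apply Gauss's area formula: 2A = Σ (x_i·y_{i+1} − x_{i+1}·y_i), indices taken mod 4.
Σ = (-24) + (12) + (-5) + (-45) = -62
Signed area = Σ/2 = -31 (negative ⇒ clockwise traversal).

-31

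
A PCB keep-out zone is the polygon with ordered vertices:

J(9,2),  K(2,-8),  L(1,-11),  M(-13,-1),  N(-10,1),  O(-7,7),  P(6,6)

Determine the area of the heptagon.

223

J→K: (9)(-8) − (2)(2) = -76
K→L: (2)(-11) − (1)(-8) = -14
L→M: (1)(-1) − (-13)(-11) = -144
M→N: (-13)(1) − (-10)(-1) = -23
N→O: (-10)(7) − (-7)(1) = -63
O→P: (-7)(6) − (6)(7) = -84
P→J: (6)(2) − (9)(6) = -42
Σ = -446
Area = |Σ|/2 = 223.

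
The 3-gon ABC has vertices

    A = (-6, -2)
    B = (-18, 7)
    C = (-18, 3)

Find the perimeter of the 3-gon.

32

|AB| = √((-12)² + (9)²) = √225 = 15
|BC| = √((0)² + (-4)²) = √16 = 4
|CA| = √((12)² + (-5)²) = √169 = 13
Perimeter = 15 + 4 + 13 = 32.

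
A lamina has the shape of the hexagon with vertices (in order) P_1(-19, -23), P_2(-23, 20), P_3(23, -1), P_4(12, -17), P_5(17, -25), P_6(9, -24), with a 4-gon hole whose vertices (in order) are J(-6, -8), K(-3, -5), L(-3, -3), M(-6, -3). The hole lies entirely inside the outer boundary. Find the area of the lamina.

Outer boundary:
Apply the shoelace formula: 2A = Σ (x_i·y_{i+1} − x_{i+1}·y_i), indices taken mod 6.
Σ = (-909) + (-437) + (-379) + (-11) + (-183) + (-663) = -2582
Area = |Σ|/2 = 1291.
Hole:
Cross-terms: 6, -6, -9, 30  ⇒  Σ = 21
Area = |Σ|/2 = 10.5.
Net area = 1291 − 10.5 = 1280.5.

1280.5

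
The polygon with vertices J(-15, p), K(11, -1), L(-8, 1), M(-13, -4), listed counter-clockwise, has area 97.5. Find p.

Write out the shoelace sum; only the two edges meeting at J involve p:
2·Area = [((-13)·p − (-15)·(-4)) + ((-15)·(-1) − 11·p)] + 48
       = -24·p + 3 = 195
⇒ p = -8.

-8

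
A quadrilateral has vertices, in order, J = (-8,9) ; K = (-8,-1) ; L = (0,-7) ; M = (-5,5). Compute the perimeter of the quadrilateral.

|JK| = √((0)² + (-10)²) = √100 = 10
|KL| = √((8)² + (-6)²) = √100 = 10
|LM| = √((-5)² + (12)²) = √169 = 13
|MJ| = √((-3)² + (4)²) = √25 = 5
Perimeter = 10 + 10 + 13 + 5 = 38.

38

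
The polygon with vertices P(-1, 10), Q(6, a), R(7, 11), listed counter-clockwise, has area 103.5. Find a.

-15

Write out the shoelace sum; only the two edges meeting at Q involve a:
2·Area = [((-1)·a − 6·10) + (6·11 − 7·a)] + 81
       = -8·a + 87 = 207
⇒ a = -15.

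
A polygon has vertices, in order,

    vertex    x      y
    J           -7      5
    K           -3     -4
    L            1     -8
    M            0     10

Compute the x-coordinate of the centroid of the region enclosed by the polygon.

-322/151

Apply the shoelace formula. First the cross-terms c_i = x_i·y_{i+1} − x_{i+1}·y_i:
  43, 28, 10, 70  ⇒  2A = 151, A = 75.5.
Then Σ (x_i + x_{i+1})·c_i = -966, so x̄ = -966 / (6·75.5) = -322/151.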